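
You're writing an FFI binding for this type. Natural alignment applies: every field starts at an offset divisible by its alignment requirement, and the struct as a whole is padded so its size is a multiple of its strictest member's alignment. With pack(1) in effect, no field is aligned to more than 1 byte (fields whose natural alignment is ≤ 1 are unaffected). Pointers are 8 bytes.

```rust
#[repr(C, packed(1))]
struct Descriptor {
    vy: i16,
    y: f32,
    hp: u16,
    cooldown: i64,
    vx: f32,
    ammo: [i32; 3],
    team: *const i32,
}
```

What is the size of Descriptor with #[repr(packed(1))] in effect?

0..2  vy  (2B, 1-aligned)
2..6  y  (4B, 1-aligned)
6..8  hp  (2B, 1-aligned)
8..16  cooldown  (8B, 1-aligned)
16..20  vx  (4B, 1-aligned)
20..32  ammo  (12B, 1-aligned)
32..40  team  (8B, 1-aligned)
sizeof = 40, alignof = 1

40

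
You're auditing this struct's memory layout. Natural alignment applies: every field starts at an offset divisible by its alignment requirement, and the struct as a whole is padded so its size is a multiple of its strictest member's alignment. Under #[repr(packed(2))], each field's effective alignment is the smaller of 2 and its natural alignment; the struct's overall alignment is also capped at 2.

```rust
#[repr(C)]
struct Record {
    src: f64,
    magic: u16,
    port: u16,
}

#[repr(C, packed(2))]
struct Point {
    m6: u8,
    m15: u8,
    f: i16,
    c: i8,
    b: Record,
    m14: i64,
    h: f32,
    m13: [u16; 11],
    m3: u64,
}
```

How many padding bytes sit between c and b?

1

Record: src at 0 (size 8, align 8) → ends 8; magic at 8 (size 2, align 2) → ends 10; port at 10 (size 2, align 2) → ends 12; tail pad 4 to reach multiple of 8; total 16 bytes, alignment 8
m6 at 0 (size 1, align 1) → ends 1
m15 at 1 (size 1, align 1) → ends 2
f at 2 (size 2, align 2) → ends 4
c at 4 (size 1, align 1) → ends 5
pad 1 to align 2 for b
b at 6 (size 16, align 2) → ends 22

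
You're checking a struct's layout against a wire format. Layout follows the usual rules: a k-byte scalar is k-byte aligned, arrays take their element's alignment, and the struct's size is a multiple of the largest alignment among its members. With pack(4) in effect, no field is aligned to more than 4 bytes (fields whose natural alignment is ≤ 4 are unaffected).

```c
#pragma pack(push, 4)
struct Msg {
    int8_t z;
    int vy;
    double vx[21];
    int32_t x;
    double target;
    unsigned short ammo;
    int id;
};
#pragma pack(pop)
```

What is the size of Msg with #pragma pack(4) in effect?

z at 0 (size 1, align 1) → ends 1
pad 3 to align 4 for vy
vy at 4 (size 4, align 4) → ends 8
vx at 8 (size 168, align 4) → ends 176
x at 176 (size 4, align 4) → ends 180
target at 180 (size 8, align 4) → ends 188
ammo at 188 (size 2, align 2) → ends 190
pad 2 to align 4 for id
id at 192 (size 4, align 4) → ends 196
total 196 bytes, alignment 4

196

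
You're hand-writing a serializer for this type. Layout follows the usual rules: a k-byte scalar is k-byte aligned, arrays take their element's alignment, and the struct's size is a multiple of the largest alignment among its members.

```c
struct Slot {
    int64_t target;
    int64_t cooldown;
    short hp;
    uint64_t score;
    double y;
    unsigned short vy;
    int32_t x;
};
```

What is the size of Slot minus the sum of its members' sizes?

8

@0: target [8B, align 8] → 8
@8: cooldown [8B, align 8] → 16
@16: hp [2B, align 2] → 18
+6 pad (align 8)
@24: score [8B, align 8] → 32
@32: y [8B, align 8] → 40
@40: vy [2B, align 2] → 42
+2 pad (align 4)
@44: x [4B, align 4] → 48
size 48, align 8
data bytes 40, size 48 → padding 8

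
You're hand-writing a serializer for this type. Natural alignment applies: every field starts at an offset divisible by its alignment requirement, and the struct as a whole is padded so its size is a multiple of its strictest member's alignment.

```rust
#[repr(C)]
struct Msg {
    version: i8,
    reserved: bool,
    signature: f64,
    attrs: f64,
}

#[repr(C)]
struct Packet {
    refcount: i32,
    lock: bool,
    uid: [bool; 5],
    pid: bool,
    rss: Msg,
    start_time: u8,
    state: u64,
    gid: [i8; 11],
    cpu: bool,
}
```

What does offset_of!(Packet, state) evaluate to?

48

Msg: version at 0 (size 1, align 1) → ends 1; reserved at 1 (size 1, align 1) → ends 2; pad 6 to align 8 for signature; signature at 8 (size 8, align 8) → ends 16; attrs at 16 (size 8, align 8) → ends 24; total 24 bytes, alignment 8
refcount at 0 (size 4, align 4) → ends 4
lock at 4 (size 1, align 1) → ends 5
uid at 5 (size 5, align 1) → ends 10
pid at 10 (size 1, align 1) → ends 11
pad 5 to align 8 for rss
rss at 16 (size 24, align 8) → ends 40
start_time at 40 (size 1, align 1) → ends 41
pad 7 to align 8 for state
state at 48 (size 8, align 8) → ends 56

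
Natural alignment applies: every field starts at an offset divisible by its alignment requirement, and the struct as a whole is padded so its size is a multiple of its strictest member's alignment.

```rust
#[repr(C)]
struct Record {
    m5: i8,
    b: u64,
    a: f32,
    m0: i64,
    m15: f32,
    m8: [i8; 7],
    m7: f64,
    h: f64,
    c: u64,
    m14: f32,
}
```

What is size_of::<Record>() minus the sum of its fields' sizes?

20

@0: m5 [1B, align 1] → 1
+7 pad (align 8)
@8: b [8B, align 8] → 16
@16: a [4B, align 4] → 20
+4 pad (align 8)
@24: m0 [8B, align 8] → 32
@32: m15 [4B, align 4] → 36
@36: m8 [7B, align 1] → 43
+5 pad (align 8)
@48: m7 [8B, align 8] → 56
@56: h [8B, align 8] → 64
@64: c [8B, align 8] → 72
@72: m14 [4B, align 4] → 76
+4 tail pad (align 8)
size 80, align 8
data bytes 60, size 80 → padding 20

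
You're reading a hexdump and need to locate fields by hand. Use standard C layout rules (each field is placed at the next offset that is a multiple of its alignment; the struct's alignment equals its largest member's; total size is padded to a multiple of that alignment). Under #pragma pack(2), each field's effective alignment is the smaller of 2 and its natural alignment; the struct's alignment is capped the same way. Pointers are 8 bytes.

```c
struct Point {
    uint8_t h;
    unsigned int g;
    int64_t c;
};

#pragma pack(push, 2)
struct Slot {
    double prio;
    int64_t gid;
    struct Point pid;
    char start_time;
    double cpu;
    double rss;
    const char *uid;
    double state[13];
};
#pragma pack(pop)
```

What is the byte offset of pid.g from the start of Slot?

20

Point: 0..1  h  (1B, 1-aligned); 1..4  -- padding (3B); 4..8  g  (4B, 4-aligned); 8..16  c  (8B, 8-aligned); sizeof = 16, alignof = 8
0..8  prio  (8B, 2-aligned)
8..16  gid  (8B, 2-aligned)
16..32  pid  (16B, 2-aligned)
within Point: g at 4
16 + 4 = 20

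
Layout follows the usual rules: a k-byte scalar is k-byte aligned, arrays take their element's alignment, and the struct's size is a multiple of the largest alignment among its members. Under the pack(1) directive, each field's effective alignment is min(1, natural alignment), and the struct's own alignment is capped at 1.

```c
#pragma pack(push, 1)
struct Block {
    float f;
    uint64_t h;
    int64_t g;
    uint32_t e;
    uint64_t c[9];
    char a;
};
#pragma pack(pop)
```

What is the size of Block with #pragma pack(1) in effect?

@0: f [4B, align 1] → 4
@4: h [8B, align 1] → 12
@12: g [8B, align 1] → 20
@20: e [4B, align 1] → 24
@24: c [72B, align 1] → 96
@96: a [1B, align 1] → 97
size 97, align 1

97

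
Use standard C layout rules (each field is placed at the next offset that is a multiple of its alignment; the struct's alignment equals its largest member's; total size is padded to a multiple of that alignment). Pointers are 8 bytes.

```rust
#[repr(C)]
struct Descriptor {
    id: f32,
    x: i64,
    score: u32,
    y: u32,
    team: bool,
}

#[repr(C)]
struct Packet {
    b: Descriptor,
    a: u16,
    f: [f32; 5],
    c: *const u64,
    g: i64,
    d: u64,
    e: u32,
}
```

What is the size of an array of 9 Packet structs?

792

Descriptor: 0..4  id  (4B, 4-aligned); 4..8  -- padding (4B); 8..16  x  (8B, 8-aligned); 16..20  score  (4B, 4-aligned); 20..24  y  (4B, 4-aligned); 24..25  team  (1B, 1-aligned); 25..32  -- tail padding (7B); sizeof = 32, alignof = 8
0..32  b  (32B, 8-aligned)
32..34  a  (2B, 2-aligned)
34..36  -- padding (2B)
36..56  f  (20B, 4-aligned)
56..64  c  (8B, 8-aligned)
64..72  g  (8B, 8-aligned)
72..80  d  (8B, 8-aligned)
80..84  e  (4B, 4-aligned)
84..88  -- tail padding (4B)
sizeof = 88, alignof = 8
array of 9: 9 × 88 = 792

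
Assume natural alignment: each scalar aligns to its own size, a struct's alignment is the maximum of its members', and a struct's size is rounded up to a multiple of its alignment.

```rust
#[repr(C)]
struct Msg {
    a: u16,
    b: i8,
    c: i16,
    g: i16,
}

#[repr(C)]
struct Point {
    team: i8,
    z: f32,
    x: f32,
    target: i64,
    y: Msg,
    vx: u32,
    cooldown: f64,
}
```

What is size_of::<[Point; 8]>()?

384

Msg: 0..2  a  (2B, 2-aligned); 2..3  b  (1B, 1-aligned); 3..4  -- padding (1B); 4..6  c  (2B, 2-aligned); 6..8  g  (2B, 2-aligned); sizeof = 8, alignof = 2
0..1  team  (1B, 1-aligned)
1..4  -- padding (3B)
4..8  z  (4B, 4-aligned)
8..12  x  (4B, 4-aligned)
12..16  -- padding (4B)
16..24  target  (8B, 8-aligned)
24..32  y  (8B, 2-aligned)
32..36  vx  (4B, 4-aligned)
36..40  -- padding (4B)
40..48  cooldown  (8B, 8-aligned)
sizeof = 48, alignof = 8
array of 8: 8 × 48 = 384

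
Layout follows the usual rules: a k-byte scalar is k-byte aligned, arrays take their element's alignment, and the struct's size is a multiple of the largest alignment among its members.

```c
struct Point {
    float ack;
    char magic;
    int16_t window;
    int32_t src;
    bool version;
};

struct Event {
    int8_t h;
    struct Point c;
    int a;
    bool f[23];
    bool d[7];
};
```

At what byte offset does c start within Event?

4

Point: @0: ack [4B, align 4] → 4; @4: magic [1B, align 1] → 5; +1 pad (align 2); @6: window [2B, align 2] → 8; @8: src [4B, align 4] → 12; @12: version [1B, align 1] → 13; +3 tail pad (align 4); size 16, align 4
@0: h [1B, align 1] → 1
+3 pad (align 4)
@4: c [16B, align 4] → 20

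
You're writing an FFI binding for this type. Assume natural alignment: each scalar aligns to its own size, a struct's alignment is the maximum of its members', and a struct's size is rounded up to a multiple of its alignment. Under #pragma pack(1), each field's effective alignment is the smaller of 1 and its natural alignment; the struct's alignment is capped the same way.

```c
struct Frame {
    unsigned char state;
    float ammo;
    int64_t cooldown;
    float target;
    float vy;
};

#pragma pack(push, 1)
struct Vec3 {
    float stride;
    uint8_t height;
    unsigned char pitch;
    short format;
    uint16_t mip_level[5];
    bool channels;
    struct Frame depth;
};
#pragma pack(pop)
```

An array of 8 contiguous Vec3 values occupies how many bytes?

344

Frame: 0..1  state  (1B, 1-aligned); 1..4  -- padding (3B); 4..8  ammo  (4B, 4-aligned); 8..16  cooldown  (8B, 8-aligned); 16..20  target  (4B, 4-aligned); 20..24  vy  (4B, 4-aligned); sizeof = 24, alignof = 8
0..4  stride  (4B, 1-aligned)
4..5  height  (1B, 1-aligned)
5..6  pitch  (1B, 1-aligned)
6..8  format  (2B, 1-aligned)
8..18  mip_level  (10B, 1-aligned)
18..19  channels  (1B, 1-aligned)
19..43  depth  (24B, 1-aligned)
sizeof = 43, alignof = 1
array of 8: 8 × 43 = 344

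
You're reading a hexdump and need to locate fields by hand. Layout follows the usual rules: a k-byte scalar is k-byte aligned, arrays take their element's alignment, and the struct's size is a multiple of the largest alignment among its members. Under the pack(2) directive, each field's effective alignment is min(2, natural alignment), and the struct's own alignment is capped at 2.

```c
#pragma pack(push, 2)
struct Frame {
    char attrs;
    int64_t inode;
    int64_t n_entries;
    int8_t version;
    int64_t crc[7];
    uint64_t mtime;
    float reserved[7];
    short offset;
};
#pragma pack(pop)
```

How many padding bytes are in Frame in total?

attrs at 0 (size 1, align 1) → ends 1
pad 1 to align 2 for inode
inode at 2 (size 8, align 2) → ends 10
n_entries at 10 (size 8, align 2) → ends 18
version at 18 (size 1, align 1) → ends 19
pad 1 to align 2 for crc
crc at 20 (size 56, align 2) → ends 76
mtime at 76 (size 8, align 2) → ends 84
reserved at 84 (size 28, align 2) → ends 112
offset at 112 (size 2, align 2) → ends 114
total 114 bytes, alignment 2
data bytes 112, size 114 → padding 2

2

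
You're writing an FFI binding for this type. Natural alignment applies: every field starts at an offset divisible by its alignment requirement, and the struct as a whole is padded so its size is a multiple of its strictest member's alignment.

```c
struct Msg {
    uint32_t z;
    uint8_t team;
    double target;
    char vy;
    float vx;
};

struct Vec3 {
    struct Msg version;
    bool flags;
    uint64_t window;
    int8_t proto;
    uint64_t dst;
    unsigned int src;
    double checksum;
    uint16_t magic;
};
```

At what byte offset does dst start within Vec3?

48

Msg: z at 0 (size 4, align 4) → ends 4; team at 4 (size 1, align 1) → ends 5; pad 3 to align 8 for target; target at 8 (size 8, align 8) → ends 16; vy at 16 (size 1, align 1) → ends 17; pad 3 to align 4 for vx; vx at 20 (size 4, align 4) → ends 24; total 24 bytes, alignment 8
version at 0 (size 24, align 8) → ends 24
flags at 24 (size 1, align 1) → ends 25
pad 7 to align 8 for window
window at 32 (size 8, align 8) → ends 40
proto at 40 (size 1, align 1) → ends 41
pad 7 to align 8 for dst
dst at 48 (size 8, align 8) → ends 56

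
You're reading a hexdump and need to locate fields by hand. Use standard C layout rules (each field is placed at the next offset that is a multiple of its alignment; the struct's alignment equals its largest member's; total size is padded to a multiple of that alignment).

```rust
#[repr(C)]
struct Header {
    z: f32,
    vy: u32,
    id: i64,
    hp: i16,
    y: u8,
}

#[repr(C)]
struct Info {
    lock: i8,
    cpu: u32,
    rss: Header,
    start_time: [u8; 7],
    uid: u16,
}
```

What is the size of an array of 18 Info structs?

Header: @0: z [4B, align 4] → 4; @4: vy [4B, align 4] → 8; @8: id [8B, align 8] → 16; @16: hp [2B, align 2] → 18; @18: y [1B, align 1] → 19; +5 tail pad (align 8); size 24, align 8
@0: lock [1B, align 1] → 1
+3 pad (align 4)
@4: cpu [4B, align 4] → 8
@8: rss [24B, align 8] → 32
@32: start_time [7B, align 1] → 39
+1 pad (align 2)
@40: uid [2B, align 2] → 42
+6 tail pad (align 8)
size 48, align 8
array of 18: 18 × 48 = 864

864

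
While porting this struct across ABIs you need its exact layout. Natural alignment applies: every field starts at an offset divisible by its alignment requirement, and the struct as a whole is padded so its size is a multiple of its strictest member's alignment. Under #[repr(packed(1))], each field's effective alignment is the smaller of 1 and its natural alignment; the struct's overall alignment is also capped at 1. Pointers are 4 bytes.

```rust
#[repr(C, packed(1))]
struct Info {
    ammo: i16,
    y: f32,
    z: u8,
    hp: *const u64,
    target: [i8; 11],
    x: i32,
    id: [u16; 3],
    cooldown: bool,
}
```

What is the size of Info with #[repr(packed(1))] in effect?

ammo at 0 (size 2, align 1) → ends 2
y at 2 (size 4, align 1) → ends 6
z at 6 (size 1, align 1) → ends 7
hp at 7 (size 4, align 1) → ends 11
target at 11 (size 11, align 1) → ends 22
x at 22 (size 4, align 1) → ends 26
id at 26 (size 6, align 1) → ends 32
cooldown at 32 (size 1, align 1) → ends 33
total 33 bytes, alignment 1

33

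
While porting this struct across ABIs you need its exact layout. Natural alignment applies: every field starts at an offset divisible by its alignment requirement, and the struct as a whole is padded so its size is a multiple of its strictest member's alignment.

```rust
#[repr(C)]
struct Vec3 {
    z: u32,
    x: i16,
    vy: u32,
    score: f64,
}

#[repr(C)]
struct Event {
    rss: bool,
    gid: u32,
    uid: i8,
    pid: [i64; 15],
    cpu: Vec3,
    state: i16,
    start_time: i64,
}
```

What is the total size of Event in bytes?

176

Vec3: z at 0 (size 4, align 4) → ends 4; x at 4 (size 2, align 2) → ends 6; pad 2 to align 4 for vy; vy at 8 (size 4, align 4) → ends 12; pad 4 to align 8 for score; score at 16 (size 8, align 8) → ends 24; total 24 bytes, alignment 8
rss at 0 (size 1, align 1) → ends 1
pad 3 to align 4 for gid
gid at 4 (size 4, align 4) → ends 8
uid at 8 (size 1, align 1) → ends 9
pad 7 to align 8 for pid
pid at 16 (size 120, align 8) → ends 136
cpu at 136 (size 24, align 8) → ends 160
state at 160 (size 2, align 2) → ends 162
pad 6 to align 8 for start_time
start_time at 168 (size 8, align 8) → ends 176
total 176 bytes, alignment 8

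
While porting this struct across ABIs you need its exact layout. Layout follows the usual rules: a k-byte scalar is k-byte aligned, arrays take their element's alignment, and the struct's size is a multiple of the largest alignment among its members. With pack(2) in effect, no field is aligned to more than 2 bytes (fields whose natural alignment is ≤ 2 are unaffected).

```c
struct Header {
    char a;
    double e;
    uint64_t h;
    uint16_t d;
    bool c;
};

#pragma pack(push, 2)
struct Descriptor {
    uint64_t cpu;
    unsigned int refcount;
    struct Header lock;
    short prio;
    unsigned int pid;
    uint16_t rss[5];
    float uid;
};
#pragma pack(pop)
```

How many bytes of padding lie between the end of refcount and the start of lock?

Header: 0..1  a  (1B, 1-aligned); 1..8  -- padding (7B); 8..16  e  (8B, 8-aligned); 16..24  h  (8B, 8-aligned); 24..26  d  (2B, 2-aligned); 26..27  c  (1B, 1-aligned); 27..32  -- tail padding (5B); sizeof = 32, alignof = 8
0..8  cpu  (8B, 2-aligned)
8..12  refcount  (4B, 2-aligned)
12..44  lock  (32B, 2-aligned)

0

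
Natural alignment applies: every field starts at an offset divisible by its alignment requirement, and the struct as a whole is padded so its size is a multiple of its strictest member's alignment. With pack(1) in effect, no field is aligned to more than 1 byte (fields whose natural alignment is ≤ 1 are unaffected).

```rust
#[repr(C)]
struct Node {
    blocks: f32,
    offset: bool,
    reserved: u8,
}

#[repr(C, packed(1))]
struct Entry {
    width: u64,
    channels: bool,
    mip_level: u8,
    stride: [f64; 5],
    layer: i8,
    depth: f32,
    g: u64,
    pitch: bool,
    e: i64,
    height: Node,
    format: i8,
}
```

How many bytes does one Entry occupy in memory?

Node: blocks at 0 (size 4, align 4) → ends 4; offset at 4 (size 1, align 1) → ends 5; reserved at 5 (size 1, align 1) → ends 6; tail pad 2 to reach multiple of 4; total 8 bytes, alignment 4
width at 0 (size 8, align 1) → ends 8
channels at 8 (size 1, align 1) → ends 9
mip_level at 9 (size 1, align 1) → ends 10
stride at 10 (size 40, align 1) → ends 50
layer at 50 (size 1, align 1) → ends 51
depth at 51 (size 4, align 1) → ends 55
g at 55 (size 8, align 1) → ends 63
pitch at 63 (size 1, align 1) → ends 64
e at 64 (size 8, align 1) → ends 72
height at 72 (size 8, align 1) → ends 80
format at 80 (size 1, align 1) → ends 81
total 81 bytes, alignment 1

81 bytes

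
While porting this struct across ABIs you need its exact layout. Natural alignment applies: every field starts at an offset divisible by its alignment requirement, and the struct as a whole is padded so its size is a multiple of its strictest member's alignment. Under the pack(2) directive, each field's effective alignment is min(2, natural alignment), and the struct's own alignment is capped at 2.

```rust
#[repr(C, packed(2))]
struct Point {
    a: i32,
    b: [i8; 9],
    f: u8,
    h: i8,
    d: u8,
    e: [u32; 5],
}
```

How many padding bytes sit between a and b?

0

a at 0 (size 4, align 2) → ends 4
b at 4 (size 9, align 1) → ends 13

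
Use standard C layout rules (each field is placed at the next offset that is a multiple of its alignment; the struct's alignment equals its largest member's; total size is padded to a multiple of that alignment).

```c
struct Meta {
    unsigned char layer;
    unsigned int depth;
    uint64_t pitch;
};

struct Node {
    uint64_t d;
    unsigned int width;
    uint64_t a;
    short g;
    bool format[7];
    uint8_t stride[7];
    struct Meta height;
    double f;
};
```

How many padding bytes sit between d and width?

Meta: @0: layer [1B, align 1] → 1; +3 pad (align 4); @4: depth [4B, align 4] → 8; @8: pitch [8B, align 8] → 16; size 16, align 8
@0: d [8B, align 8] → 8
@8: width [4B, align 4] → 12

0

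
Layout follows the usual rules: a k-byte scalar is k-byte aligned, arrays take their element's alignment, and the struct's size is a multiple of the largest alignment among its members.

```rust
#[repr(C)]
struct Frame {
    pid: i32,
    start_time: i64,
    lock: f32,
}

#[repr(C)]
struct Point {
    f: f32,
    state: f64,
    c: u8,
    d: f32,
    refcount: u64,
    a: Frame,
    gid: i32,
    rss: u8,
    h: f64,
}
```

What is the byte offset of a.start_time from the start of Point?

40

Frame: pid at 0 (size 4, align 4) → ends 4; pad 4 to align 8 for start_time; start_time at 8 (size 8, align 8) → ends 16; lock at 16 (size 4, align 4) → ends 20; tail pad 4 to reach multiple of 8; total 24 bytes, alignment 8
f at 0 (size 4, align 4) → ends 4
pad 4 to align 8 for state
state at 8 (size 8, align 8) → ends 16
c at 16 (size 1, align 1) → ends 17
pad 3 to align 4 for d
d at 20 (size 4, align 4) → ends 24
refcount at 24 (size 8, align 8) → ends 32
a at 32 (size 24, align 8) → ends 56
within Frame: start_time at 8
32 + 8 = 40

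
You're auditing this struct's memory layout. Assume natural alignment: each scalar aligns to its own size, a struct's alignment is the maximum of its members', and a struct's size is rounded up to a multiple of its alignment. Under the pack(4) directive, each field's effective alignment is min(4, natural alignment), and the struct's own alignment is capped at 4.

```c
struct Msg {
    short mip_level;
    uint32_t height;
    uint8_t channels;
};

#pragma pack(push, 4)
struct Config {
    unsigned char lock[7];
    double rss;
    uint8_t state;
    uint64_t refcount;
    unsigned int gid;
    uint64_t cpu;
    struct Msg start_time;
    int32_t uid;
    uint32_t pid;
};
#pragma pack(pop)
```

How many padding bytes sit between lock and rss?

Msg: mip_level at 0 (size 2, align 2) → ends 2; pad 2 to align 4 for height; height at 4 (size 4, align 4) → ends 8; channels at 8 (size 1, align 1) → ends 9; tail pad 3 to reach multiple of 4; total 12 bytes, alignment 4
lock at 0 (size 7, align 1) → ends 7
pad 1 to align 4 for rss
rss at 8 (size 8, align 4) → ends 16

1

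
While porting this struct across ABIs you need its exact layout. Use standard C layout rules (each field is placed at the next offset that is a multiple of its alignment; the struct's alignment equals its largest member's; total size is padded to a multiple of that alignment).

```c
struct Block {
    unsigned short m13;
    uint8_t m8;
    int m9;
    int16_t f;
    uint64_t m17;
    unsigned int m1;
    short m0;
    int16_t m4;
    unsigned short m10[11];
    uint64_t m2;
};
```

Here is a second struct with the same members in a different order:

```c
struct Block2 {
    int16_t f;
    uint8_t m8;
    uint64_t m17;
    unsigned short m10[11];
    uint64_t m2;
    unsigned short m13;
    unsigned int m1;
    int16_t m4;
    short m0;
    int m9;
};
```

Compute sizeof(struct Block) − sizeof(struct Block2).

@0: m13 [2B, align 2] → 2
@2: m8 [1B, align 1] → 3
+1 pad (align 4)
@4: m9 [4B, align 4] → 8
@8: f [2B, align 2] → 10
+6 pad (align 8)
@16: m17 [8B, align 8] → 24
@24: m1 [4B, align 4] → 28
@28: m0 [2B, align 2] → 30
@30: m4 [2B, align 2] → 32
@32: m10 [22B, align 2] → 54
+2 pad (align 8)
@56: m2 [8B, align 8] → 64
size 64, align 8
— Block2 —
@0: f [2B, align 2] → 2
@2: m8 [1B, align 1] → 3
+5 pad (align 8)
@8: m17 [8B, align 8] → 16
@16: m10 [22B, align 2] → 38
+2 pad (align 8)
@40: m2 [8B, align 8] → 48
@48: m13 [2B, align 2] → 50
+2 pad (align 4)
@52: m1 [4B, align 4] → 56
@56: m4 [2B, align 2] → 58
@58: m0 [2B, align 2] → 60
@60: m9 [4B, align 4] → 64
size 64, align 8
64 − 64 = 0

0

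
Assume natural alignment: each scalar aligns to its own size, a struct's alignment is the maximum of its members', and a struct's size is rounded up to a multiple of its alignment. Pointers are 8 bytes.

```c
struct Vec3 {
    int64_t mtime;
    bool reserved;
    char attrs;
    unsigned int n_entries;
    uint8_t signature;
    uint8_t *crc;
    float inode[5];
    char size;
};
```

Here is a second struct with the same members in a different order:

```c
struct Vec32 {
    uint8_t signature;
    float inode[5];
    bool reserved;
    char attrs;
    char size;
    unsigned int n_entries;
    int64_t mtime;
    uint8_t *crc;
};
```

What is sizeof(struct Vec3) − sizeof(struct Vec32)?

@0: mtime [8B, align 8] → 8
@8: reserved [1B, align 1] → 9
@9: attrs [1B, align 1] → 10
+2 pad (align 4)
@12: n_entries [4B, align 4] → 16
@16: signature [1B, align 1] → 17
+7 pad (align 8)
@24: crc [8B, align 8] → 32
@32: inode [20B, align 4] → 52
@52: size [1B, align 1] → 53
+3 tail pad (align 8)
size 56, align 8
— Vec32 —
@0: signature [1B, align 1] → 1
+3 pad (align 4)
@4: inode [20B, align 4] → 24
@24: reserved [1B, align 1] → 25
@25: attrs [1B, align 1] → 26
@26: size [1B, align 1] → 27
+1 pad (align 4)
@28: n_entries [4B, align 4] → 32
@32: mtime [8B, align 8] → 40
@40: crc [8B, align 8] → 48
size 48, align 8
56 − 48 = 8

8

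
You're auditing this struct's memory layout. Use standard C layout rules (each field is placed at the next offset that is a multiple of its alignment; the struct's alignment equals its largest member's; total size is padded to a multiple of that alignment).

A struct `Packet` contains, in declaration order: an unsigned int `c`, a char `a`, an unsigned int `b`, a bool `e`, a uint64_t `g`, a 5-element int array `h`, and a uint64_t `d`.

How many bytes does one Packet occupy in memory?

56

@0: c [4B, align 4] → 4
@4: a [1B, align 1] → 5
+3 pad (align 4)
@8: b [4B, align 4] → 12
@12: e [1B, align 1] → 13
+3 pad (align 8)
@16: g [8B, align 8] → 24
@24: h [20B, align 4] → 44
+4 pad (align 8)
@48: d [8B, align 8] → 56
size 56, align 8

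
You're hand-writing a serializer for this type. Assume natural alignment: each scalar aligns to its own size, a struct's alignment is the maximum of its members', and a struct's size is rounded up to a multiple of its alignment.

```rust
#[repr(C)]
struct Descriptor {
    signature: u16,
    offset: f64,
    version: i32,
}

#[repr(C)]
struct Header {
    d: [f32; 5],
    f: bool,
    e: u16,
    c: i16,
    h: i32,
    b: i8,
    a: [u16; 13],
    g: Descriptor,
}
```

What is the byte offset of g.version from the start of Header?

Descriptor: @0: signature [2B, align 2] → 2; +6 pad (align 8); @8: offset [8B, align 8] → 16; @16: version [4B, align 4] → 20; +4 tail pad (align 8); size 24, align 8
@0: d [20B, align 4] → 20
@20: f [1B, align 1] → 21
+1 pad (align 2)
@22: e [2B, align 2] → 24
@24: c [2B, align 2] → 26
+2 pad (align 4)
@28: h [4B, align 4] → 32
@32: b [1B, align 1] → 33
+1 pad (align 2)
@34: a [26B, align 2] → 60
+4 pad (align 8)
@64: g [24B, align 8] → 88
within Descriptor: version at 16
64 + 16 = 80

80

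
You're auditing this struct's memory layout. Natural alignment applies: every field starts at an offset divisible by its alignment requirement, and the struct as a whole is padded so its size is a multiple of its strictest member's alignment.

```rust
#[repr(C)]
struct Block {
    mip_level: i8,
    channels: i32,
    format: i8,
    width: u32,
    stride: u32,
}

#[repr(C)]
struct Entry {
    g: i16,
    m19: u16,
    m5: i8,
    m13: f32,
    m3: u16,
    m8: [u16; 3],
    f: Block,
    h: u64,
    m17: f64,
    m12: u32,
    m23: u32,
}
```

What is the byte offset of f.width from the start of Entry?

Block: @0: mip_level [1B, align 1] → 1; +3 pad (align 4); @4: channels [4B, align 4] → 8; @8: format [1B, align 1] → 9; +3 pad (align 4); @12: width [4B, align 4] → 16; @16: stride [4B, align 4] → 20; size 20, align 4
@0: g [2B, align 2] → 2
@2: m19 [2B, align 2] → 4
@4: m5 [1B, align 1] → 5
+3 pad (align 4)
@8: m13 [4B, align 4] → 12
@12: m3 [2B, align 2] → 14
@14: m8 [6B, align 2] → 20
@20: f [20B, align 4] → 40
within Block: width at 12
20 + 12 = 32

32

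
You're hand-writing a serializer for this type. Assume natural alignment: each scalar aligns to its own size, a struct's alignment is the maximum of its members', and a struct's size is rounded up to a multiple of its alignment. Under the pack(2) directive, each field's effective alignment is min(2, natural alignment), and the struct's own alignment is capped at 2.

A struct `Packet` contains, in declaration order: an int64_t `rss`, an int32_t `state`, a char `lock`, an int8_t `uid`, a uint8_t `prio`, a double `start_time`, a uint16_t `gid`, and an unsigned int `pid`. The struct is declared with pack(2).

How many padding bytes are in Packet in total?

1

rss at 0 (size 8, align 2) → ends 8
state at 8 (size 4, align 2) → ends 12
lock at 12 (size 1, align 1) → ends 13
uid at 13 (size 1, align 1) → ends 14
prio at 14 (size 1, align 1) → ends 15
pad 1 to align 2 for start_time
start_time at 16 (size 8, align 2) → ends 24
gid at 24 (size 2, align 2) → ends 26
pid at 26 (size 4, align 2) → ends 30
total 30 bytes, alignment 2
data bytes 29, size 30 → padding 1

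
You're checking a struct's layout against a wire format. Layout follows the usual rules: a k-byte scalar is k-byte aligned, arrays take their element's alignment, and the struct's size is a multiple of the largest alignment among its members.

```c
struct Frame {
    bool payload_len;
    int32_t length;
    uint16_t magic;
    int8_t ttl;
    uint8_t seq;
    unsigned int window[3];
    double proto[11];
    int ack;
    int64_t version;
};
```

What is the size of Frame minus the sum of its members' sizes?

@0: payload_len [1B, align 1] → 1
+3 pad (align 4)
@4: length [4B, align 4] → 8
@8: magic [2B, align 2] → 10
@10: ttl [1B, align 1] → 11
@11: seq [1B, align 1] → 12
@12: window [12B, align 4] → 24
@24: proto [88B, align 8] → 112
@112: ack [4B, align 4] → 116
+4 pad (align 8)
@120: version [8B, align 8] → 128
size 128, align 8
data bytes 121, size 128 → padding 7

7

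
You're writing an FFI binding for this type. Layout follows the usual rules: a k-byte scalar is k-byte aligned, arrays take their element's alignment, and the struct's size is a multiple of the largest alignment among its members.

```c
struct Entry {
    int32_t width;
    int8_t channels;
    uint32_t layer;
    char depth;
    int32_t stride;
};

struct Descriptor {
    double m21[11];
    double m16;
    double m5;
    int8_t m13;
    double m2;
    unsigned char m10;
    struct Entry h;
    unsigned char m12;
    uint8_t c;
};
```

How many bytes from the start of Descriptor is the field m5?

Entry: @0: width [4B, align 4] → 4; @4: channels [1B, align 1] → 5; +3 pad (align 4); @8: layer [4B, align 4] → 12; @12: depth [1B, align 1] → 13; +3 pad (align 4); @16: stride [4B, align 4] → 20; size 20, align 4
@0: m21 [88B, align 8] → 88
@88: m16 [8B, align 8] → 96
@96: m5 [8B, align 8] → 104

96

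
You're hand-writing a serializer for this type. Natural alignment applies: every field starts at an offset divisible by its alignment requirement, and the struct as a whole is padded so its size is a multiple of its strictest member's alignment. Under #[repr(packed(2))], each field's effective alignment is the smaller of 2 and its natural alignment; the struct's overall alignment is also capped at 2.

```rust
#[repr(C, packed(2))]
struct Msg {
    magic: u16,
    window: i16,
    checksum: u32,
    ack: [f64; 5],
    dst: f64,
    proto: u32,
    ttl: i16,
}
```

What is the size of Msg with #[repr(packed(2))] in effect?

62

magic at 0 (size 2, align 2) → ends 2
window at 2 (size 2, align 2) → ends 4
checksum at 4 (size 4, align 2) → ends 8
ack at 8 (size 40, align 2) → ends 48
dst at 48 (size 8, align 2) → ends 56
proto at 56 (size 4, align 2) → ends 60
ttl at 60 (size 2, align 2) → ends 62
total 62 bytes, alignment 2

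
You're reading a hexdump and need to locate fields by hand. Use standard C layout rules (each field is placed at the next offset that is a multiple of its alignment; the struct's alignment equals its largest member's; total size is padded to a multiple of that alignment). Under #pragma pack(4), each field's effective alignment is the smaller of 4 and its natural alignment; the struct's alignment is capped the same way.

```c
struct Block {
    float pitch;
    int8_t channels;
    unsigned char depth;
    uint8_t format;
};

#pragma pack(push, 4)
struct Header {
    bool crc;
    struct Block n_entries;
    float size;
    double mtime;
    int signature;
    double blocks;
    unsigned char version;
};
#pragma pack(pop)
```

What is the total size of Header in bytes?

Block: @0: pitch [4B, align 4] → 4; @4: channels [1B, align 1] → 5; @5: depth [1B, align 1] → 6; @6: format [1B, align 1] → 7; +1 tail pad (align 4); size 8, align 4
@0: crc [1B, align 1] → 1
+3 pad (align 4)
@4: n_entries [8B, align 4] → 12
@12: size [4B, align 4] → 16
@16: mtime [8B, align 4] → 24
@24: signature [4B, align 4] → 28
@28: blocks [8B, align 4] → 36
@36: version [1B, align 1] → 37
+3 tail pad (align 4)
size 40, align 4

40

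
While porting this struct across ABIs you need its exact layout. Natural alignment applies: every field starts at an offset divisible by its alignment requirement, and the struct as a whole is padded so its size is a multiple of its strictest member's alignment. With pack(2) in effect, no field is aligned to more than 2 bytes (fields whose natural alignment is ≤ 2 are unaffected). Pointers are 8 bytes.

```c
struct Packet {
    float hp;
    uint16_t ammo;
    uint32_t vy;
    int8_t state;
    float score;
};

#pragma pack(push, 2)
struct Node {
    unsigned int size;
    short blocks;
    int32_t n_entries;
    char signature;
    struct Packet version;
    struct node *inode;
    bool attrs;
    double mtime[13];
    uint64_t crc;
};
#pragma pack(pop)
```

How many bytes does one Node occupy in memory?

154

Packet: hp at 0 (size 4, align 4) → ends 4; ammo at 4 (size 2, align 2) → ends 6; pad 2 to align 4 for vy; vy at 8 (size 4, align 4) → ends 12; state at 12 (size 1, align 1) → ends 13; pad 3 to align 4 for score; score at 16 (size 4, align 4) → ends 20; total 20 bytes, alignment 4
size at 0 (size 4, align 2) → ends 4
blocks at 4 (size 2, align 2) → ends 6
n_entries at 6 (size 4, align 2) → ends 10
signature at 10 (size 1, align 1) → ends 11
pad 1 to align 2 for version
version at 12 (size 20, align 2) → ends 32
inode at 32 (size 8, align 2) → ends 40
attrs at 40 (size 1, align 1) → ends 41
pad 1 to align 2 for mtime
mtime at 42 (size 104, align 2) → ends 146
crc at 146 (size 8, align 2) → ends 154
total 154 bytes, alignment 2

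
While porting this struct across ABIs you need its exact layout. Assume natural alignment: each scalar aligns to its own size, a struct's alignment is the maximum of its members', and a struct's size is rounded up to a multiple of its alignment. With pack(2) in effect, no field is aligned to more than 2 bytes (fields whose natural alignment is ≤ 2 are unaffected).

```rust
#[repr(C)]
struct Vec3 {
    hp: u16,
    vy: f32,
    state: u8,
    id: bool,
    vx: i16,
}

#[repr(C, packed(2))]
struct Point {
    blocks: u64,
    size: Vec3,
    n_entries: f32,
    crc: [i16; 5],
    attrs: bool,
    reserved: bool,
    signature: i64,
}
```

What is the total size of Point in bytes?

44

Vec3: @0: hp [2B, align 2] → 2; +2 pad (align 4); @4: vy [4B, align 4] → 8; @8: state [1B, align 1] → 9; @9: id [1B, align 1] → 10; @10: vx [2B, align 2] → 12; size 12, align 4
@0: blocks [8B, align 2] → 8
@8: size [12B, align 2] → 20
@20: n_entries [4B, align 2] → 24
@24: crc [10B, align 2] → 34
@34: attrs [1B, align 1] → 35
@35: reserved [1B, align 1] → 36
@36: signature [8B, align 2] → 44
size 44, align 2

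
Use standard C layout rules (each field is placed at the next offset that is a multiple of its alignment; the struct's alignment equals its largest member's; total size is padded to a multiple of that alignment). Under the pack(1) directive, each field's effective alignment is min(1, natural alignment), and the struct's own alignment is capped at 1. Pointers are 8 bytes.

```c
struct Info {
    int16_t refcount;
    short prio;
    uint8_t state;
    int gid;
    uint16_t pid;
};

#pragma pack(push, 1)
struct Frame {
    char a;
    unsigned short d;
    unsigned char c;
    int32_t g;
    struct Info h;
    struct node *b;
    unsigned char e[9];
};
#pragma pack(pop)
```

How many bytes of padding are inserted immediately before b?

Info: refcount at 0 (size 2, align 2) → ends 2; prio at 2 (size 2, align 2) → ends 4; state at 4 (size 1, align 1) → ends 5; pad 3 to align 4 for gid; gid at 8 (size 4, align 4) → ends 12; pid at 12 (size 2, align 2) → ends 14; tail pad 2 to reach multiple of 4; total 16 bytes, alignment 4
a at 0 (size 1, align 1) → ends 1
d at 1 (size 2, align 1) → ends 3
c at 3 (size 1, align 1) → ends 4
g at 4 (size 4, align 1) → ends 8
h at 8 (size 16, align 1) → ends 24
b at 24 (size 8, align 1) → ends 32

0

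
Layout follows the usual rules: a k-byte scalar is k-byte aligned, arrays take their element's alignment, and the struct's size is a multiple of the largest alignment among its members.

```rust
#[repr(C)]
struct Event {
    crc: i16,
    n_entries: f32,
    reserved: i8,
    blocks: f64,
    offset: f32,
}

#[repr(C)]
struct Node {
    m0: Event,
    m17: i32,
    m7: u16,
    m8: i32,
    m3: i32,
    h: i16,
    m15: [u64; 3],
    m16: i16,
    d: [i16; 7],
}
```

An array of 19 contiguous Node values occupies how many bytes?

Event: @0: crc [2B, align 2] → 2; +2 pad (align 4); @4: n_entries [4B, align 4] → 8; @8: reserved [1B, align 1] → 9; +7 pad (align 8); @16: blocks [8B, align 8] → 24; @24: offset [4B, align 4] → 28; +4 tail pad (align 8); size 32, align 8
@0: m0 [32B, align 8] → 32
@32: m17 [4B, align 4] → 36
@36: m7 [2B, align 2] → 38
+2 pad (align 4)
@40: m8 [4B, align 4] → 44
@44: m3 [4B, align 4] → 48
@48: h [2B, align 2] → 50
+6 pad (align 8)
@56: m15 [24B, align 8] → 80
@80: m16 [2B, align 2] → 82
@82: d [14B, align 2] → 96
size 96, align 8
array of 19: 19 × 96 = 1824

1824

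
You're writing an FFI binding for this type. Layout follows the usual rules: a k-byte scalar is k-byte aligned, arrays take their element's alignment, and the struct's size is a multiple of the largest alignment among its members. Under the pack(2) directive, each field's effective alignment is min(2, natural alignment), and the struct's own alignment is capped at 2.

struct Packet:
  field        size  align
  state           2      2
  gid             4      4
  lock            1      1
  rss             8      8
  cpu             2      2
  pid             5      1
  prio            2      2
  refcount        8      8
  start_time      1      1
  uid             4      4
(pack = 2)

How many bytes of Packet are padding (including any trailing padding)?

@0: state [2B, align 2] → 2
@2: gid [4B, align 2] → 6
@6: lock [1B, align 1] → 7
+1 pad (align 2)
@8: rss [8B, align 2] → 16
@16: cpu [2B, align 2] → 18
@18: pid [5B, align 1] → 23
+1 pad (align 2)
@24: prio [2B, align 2] → 26
@26: refcount [8B, align 2] → 34
@34: start_time [1B, align 1] → 35
+1 pad (align 2)
@36: uid [4B, align 2] → 40
size 40, align 2
data bytes 37, size 40 → padding 3

3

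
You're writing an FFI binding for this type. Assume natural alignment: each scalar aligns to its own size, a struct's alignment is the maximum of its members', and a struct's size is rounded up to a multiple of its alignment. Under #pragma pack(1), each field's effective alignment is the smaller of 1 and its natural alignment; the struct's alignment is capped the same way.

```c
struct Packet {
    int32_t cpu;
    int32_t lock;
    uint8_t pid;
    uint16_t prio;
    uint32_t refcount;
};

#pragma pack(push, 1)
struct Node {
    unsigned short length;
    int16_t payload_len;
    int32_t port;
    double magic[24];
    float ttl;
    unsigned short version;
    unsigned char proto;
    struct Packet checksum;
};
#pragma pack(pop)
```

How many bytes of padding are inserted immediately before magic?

0

Packet: @0: cpu [4B, align 4] → 4; @4: lock [4B, align 4] → 8; @8: pid [1B, align 1] → 9; +1 pad (align 2); @10: prio [2B, align 2] → 12; @12: refcount [4B, align 4] → 16; size 16, align 4
@0: length [2B, align 1] → 2
@2: payload_len [2B, align 1] → 4
@4: port [4B, align 1] → 8
@8: magic [192B, align 1] → 200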